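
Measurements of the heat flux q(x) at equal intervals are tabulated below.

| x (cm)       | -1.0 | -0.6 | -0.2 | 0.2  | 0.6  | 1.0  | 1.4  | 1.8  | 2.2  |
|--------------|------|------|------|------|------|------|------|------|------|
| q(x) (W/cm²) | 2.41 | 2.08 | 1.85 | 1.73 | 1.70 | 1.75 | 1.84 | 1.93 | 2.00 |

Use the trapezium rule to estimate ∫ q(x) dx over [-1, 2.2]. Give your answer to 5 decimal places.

h = 0.4, n = 8.
(h/2)·[y₀ + 2y₁ + 2y₂ + 2y₃ + 2y₄ + 2y₅ + 2y₆ + 2y₇ + y₈] = 0.2·(30.17) = 6.03400.

6.03400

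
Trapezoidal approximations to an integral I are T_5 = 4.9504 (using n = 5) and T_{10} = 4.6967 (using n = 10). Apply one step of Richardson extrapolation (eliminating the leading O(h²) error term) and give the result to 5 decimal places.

R = (4·T_{10} − T_5) / 3 = (4·4.6967 − 4.9504)/3 = (13.8364)/3 = 4.61213.

4.61213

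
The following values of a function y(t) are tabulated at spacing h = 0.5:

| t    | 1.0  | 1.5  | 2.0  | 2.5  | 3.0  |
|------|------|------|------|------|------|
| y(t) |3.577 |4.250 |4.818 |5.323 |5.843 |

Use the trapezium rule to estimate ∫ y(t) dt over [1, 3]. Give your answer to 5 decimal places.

h = 0.5, n = 4.
(h/2)·[y₀ + 2y₁ + 2y₂ + 2y₃ + y₄] = 0.25·(38.202) = 9.55050.

9.55050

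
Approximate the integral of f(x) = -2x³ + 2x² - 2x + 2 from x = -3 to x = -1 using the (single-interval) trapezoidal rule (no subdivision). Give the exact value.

88

T = (b−a)/2 · [f(-3) + f(-1)] = 1·[80 + 8] = 88.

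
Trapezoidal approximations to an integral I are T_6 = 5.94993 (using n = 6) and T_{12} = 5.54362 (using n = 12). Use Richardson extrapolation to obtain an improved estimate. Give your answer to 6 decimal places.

R = (4·T_{12} − T_6) / 3 = (4·5.54362 − 5.94993)/3 = (16.22455)/3 = 5.408183.

5.408183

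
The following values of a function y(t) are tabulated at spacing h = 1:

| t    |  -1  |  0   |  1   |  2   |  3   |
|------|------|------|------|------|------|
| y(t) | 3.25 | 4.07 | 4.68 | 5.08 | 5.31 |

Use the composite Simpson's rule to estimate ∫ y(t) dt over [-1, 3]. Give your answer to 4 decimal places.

h = 1, n = 4.
(h/3)·[y₀ + 4y₁ + 2y₂ + 4y₃ + y₄] = 0.333333·(54.52) = 18.1733.

18.1733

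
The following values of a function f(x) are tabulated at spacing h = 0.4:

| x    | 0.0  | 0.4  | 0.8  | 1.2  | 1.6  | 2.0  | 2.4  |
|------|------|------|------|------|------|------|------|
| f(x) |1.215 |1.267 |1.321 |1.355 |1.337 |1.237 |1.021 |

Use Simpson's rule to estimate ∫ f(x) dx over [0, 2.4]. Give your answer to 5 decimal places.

3.06507

h = 0.4, n = 6.
(h/3)·[y₀ + 4y₁ + 2y₂ + 4y₃ + 2y₄ + 4y₅ + y₆] = 0.133333·(22.988) = 3.06507.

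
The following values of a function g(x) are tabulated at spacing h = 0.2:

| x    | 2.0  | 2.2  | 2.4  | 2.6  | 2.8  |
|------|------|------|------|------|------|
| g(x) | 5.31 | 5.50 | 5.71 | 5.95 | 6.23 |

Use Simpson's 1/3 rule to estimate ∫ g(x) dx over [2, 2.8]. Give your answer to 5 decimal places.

4.58400

h = 0.2, n = 4.
(h/3)·[y₀ + 4y₁ + 2y₂ + 4y₃ + y₄] = 0.066667·(68.76) = 4.58400.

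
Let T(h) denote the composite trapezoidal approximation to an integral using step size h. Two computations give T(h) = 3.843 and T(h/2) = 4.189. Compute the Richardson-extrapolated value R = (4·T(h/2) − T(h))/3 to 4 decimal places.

4.3043

R = (4·T(h/2) − T(h)) / 3 = (4·4.189 − 3.843)/3 = (12.913)/3 = 4.3043.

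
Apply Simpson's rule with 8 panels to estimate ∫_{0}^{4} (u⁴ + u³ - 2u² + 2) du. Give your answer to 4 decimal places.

h = (4 − 0)/8 = 0.5.
Nodes u₀,…,u₈ = 0, 0.5, 1, 1.5, 2, 2.5, 3, 3.5, 4.
f(u) = u⁴ + u³ - 2u² + 2: f₀=2, f₁=1.6875, f₂=2, f₃=5.9375, f₄=18, f₅=44.1875, f₆=92, f₇=170.4375, f₈=290.
(h/3)·[f₀ + 4f₁ + 2f₂ + 4f₃ + 2f₄ + 4f₅ + 2f₆ + 4f₇ + f₈] = 0.166667·(1405) = 234.1667.

234.1667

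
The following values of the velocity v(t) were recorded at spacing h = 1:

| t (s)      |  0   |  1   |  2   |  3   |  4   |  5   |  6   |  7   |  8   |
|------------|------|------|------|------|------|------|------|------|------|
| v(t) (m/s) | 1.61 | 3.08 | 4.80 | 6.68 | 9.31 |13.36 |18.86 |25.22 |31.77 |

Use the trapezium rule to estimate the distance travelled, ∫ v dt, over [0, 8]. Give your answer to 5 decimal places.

h = 1, n = 8.
(h/2)·[y₀ + 2y₁ + 2y₂ + 2y₃ + 2y₄ + 2y₅ + 2y₆ + 2y₇ + y₈] = 0.5·(196.00) = 98.00000.

98.00000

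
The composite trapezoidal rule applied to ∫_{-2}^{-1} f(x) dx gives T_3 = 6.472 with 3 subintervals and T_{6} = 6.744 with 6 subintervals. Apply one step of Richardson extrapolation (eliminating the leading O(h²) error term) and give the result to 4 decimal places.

R = (4·T_{6} − T_3) / 3 = (4·6.744 − 6.472)/3 = (20.504)/3 = 6.8347.

6.8347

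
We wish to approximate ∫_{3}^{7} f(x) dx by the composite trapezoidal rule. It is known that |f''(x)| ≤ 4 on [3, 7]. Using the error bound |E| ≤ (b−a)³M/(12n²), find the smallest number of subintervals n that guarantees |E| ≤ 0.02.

33

Need 256/(12n²) ≤ 0.02.
n² ≥ 256/(12·0.02) = 1066.67 ⇒ n ≥ 32.6599, so the smallest n is 33.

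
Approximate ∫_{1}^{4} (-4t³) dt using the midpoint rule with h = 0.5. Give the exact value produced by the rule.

-253.125

h = (4 − 1)/6 = 0.5.
Midpoints m₁,…,m₆ = 1.25, 1.75, 2.25, 2.75, 3.25, 3.75.
f(m₁)=-7.8125, f(m₂)=-21.4375, f(m₃)=-45.5625, f(m₄)=-83.1875, f(m₅)=-137.3125, f(m₆)=-210.9375.
h·[f(m₁) + f(m₂) + f(m₃) + f(m₄) + f(m₅) + f(m₆)] = 0.5·(-506.25) = -253.125.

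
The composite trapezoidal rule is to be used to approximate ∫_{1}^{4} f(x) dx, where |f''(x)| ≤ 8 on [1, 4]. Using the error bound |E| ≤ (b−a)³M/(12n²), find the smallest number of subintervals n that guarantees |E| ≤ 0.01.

Need 216/(12n²) ≤ 0.01.
n² ≥ 216/(12·0.01) = 1800 ⇒ n ≥ 42.4264, so the smallest n is 43.

43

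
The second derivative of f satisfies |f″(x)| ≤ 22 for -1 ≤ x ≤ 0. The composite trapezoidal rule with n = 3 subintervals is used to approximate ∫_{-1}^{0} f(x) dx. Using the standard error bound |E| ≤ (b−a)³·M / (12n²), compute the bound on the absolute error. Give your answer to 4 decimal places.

0.2037

|E| ≤ (1)³·22 / (12·3²) = 22/108 = 0.2037.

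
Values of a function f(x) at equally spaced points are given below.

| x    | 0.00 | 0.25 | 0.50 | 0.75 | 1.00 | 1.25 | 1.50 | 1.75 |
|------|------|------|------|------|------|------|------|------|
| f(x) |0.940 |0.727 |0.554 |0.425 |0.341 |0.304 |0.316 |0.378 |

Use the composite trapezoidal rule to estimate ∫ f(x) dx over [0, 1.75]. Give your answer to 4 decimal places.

0.8315

h = 0.25, n = 7.
(h/2)·[y₀ + 2y₁ + 2y₂ + 2y₃ + 2y₄ + 2y₅ + 2y₆ + y₇] = 0.125·(6.652) = 0.8315.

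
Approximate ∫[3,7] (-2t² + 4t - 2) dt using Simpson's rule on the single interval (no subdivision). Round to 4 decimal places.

-138.6667

S = (b−a)/6 · [f(3) + 4f(5) + f(7)] = 0.666667·[(-8) + 4·(-32) + (-72)] = -138.6667.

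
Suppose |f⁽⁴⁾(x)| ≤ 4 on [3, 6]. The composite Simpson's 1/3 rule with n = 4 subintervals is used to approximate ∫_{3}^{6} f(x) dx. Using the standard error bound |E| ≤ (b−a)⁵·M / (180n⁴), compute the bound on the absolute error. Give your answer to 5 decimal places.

0.02109

|E| ≤ (3)⁵·4 / (180·4⁴) = 972/46080 = 0.02109.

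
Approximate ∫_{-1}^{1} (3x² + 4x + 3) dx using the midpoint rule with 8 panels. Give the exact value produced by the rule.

h = (1 − (-1))/8 = 0.25.
Midpoints m₁,…,m₈ = -0.875, -0.625, -0.375, -0.125, 0.125, 0.375, 0.625, 0.875.
f(m₁)=1.796875, f(m₂)=1.671875, f(m₃)=1.921875, f(m₄)=2.546875, f(m₅)=3.546875, f(m₆)=4.921875, f(m₇)=6.671875, f(m₈)=8.796875.
h·[f(m₁) + f(m₂) + f(m₃) + f(m₄) + f(m₅) + f(m₆) + f(m₇) + f(m₈)] = 0.25·(31.875) = 7.96875.

7.96875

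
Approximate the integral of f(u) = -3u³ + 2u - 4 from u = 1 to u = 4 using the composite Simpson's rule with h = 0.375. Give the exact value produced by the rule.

h = (4 − 1)/8 = 0.375.
Nodes u₀,…,u₈ = 1, 1.375, 1.75, 2.125, 2.5, 2.875, 3.25, 3.625, 4.
f(u) = -3u³ + 2u - 4: f₀=-5, f₁=-9.048828125, f₂=-16.578125, f₃=-28.537109375, f₄=-45.875, f₅=-69.541015625, f₆=-100.484375, f₇=-139.654296875, f₈=-188.
(h/3)·[f₀ + 4f₁ + 2f₂ + 4f₃ + 2f₄ + 4f₅ + 2f₆ + 4f₇ + f₈] = 0.125·(-1506) = -188.25.

-188.25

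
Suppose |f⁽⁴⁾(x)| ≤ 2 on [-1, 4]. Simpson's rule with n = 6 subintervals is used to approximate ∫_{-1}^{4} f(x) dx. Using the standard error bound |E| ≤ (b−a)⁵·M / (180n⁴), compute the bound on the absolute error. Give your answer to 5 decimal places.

0.02679

|E| ≤ (5)⁵·2 / (180·6⁴) = 6250/233280 = 0.02679.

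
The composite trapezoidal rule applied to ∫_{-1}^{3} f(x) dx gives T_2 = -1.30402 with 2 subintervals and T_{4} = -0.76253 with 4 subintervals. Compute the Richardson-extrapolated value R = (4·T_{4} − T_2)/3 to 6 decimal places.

-0.582033

R = (4·T_{4} − T_2) / 3 = (4·(-0.76253) − (-1.30402))/3 = (-1.74610)/3 = -0.582033.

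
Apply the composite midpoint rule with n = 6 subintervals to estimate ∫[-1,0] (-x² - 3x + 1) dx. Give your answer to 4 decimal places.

2.1690

h = (0 − (-1))/6 = 0.166667.
Midpoints m₁,…,m₆ = -0.916667, -0.75, -0.583333, -0.416667, -0.25, -0.083333.
f(m₁)=2.909722, f(m₂)=2.6875, f(m₃)=2.409722, f(m₄)=2.076389, f(m₅)=1.6875, f(m₆)=1.243056.
h·[f(m₁) + f(m₂) + f(m₃) + f(m₄) + f(m₅) + f(m₆)] = 0.166667·(13.013889) = 2.1690.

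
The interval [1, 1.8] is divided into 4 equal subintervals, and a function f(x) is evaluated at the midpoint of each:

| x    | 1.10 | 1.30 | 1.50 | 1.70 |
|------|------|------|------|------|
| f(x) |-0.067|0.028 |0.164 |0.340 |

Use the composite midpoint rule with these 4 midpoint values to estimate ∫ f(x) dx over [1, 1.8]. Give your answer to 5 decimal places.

h = 0.2, n = 4.
h·[y(m₁) + y(m₂) + y(m₃) + y(m₄)] = 0.2·(0.465) = 0.09300.

0.09300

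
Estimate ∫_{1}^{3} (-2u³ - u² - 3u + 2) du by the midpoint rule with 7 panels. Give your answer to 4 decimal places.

-56.4898

h = (3 − 1)/7 = 0.285714.
Midpoints m₁,…,m₇ = 1.142857, 1.428571, 1.714286, 2, 2.285714, 2.571429, 2.857143.
f(m₁)=-5.720117, f(m₂)=-10.157434, f(m₃)=-16.157434, f(m₄)=-24, f(m₅)=-33.965015, f(m₆)=-46.332362, f(m₇)=-61.381924.
h·[f(m₁) + f(m₂) + f(m₃) + f(m₄) + f(m₅) + f(m₆) + f(m₇)] = 0.285714·(-197.714286) = -56.4898.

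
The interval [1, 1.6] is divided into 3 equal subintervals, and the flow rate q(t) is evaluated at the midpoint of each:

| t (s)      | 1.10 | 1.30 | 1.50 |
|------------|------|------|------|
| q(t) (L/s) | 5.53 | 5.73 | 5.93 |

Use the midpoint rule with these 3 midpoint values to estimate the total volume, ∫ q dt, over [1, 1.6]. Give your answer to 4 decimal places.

3.4380

h = 0.2, n = 3.
h·[y(m₁) + y(m₂) + y(m₃)] = 0.2·(17.19) = 3.4380.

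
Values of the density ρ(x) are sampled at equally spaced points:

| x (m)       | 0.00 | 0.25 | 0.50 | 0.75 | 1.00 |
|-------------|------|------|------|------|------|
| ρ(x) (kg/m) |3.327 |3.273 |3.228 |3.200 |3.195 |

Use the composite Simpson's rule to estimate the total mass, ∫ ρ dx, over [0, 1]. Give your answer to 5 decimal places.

3.23917

h = 0.25, n = 4.
(h/3)·[y₀ + 4y₁ + 2y₂ + 4y₃ + y₄] = 0.083333·(38.870) = 3.23917.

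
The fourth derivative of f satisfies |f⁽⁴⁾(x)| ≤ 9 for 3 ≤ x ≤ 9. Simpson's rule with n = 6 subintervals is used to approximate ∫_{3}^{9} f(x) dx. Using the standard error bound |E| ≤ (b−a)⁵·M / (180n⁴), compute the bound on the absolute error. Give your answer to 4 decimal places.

0.3000

|E| ≤ (6)⁵·9 / (180·6⁴) = 69984/233280 = 0.3000.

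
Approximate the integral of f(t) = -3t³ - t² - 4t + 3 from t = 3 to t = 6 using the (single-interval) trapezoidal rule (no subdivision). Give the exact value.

-1206

T = (b−a)/2 · [f(3) + f(6)] = 1.5·[(-99) + (-705)] = -1206.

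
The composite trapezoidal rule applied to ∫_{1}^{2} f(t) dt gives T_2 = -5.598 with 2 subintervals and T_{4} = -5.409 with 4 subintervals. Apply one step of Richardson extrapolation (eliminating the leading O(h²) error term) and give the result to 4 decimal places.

-5.3460

R = (4·T_{4} − T_2) / 3 = (4·(-5.409) − (-5.598))/3 = (-16.038)/3 = -5.3460.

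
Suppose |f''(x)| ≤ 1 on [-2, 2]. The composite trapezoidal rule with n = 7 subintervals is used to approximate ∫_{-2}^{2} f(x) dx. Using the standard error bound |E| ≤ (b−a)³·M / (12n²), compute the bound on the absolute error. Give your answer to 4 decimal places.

|E| ≤ (4)³·1 / (12·7²) = 64/588 = 0.1088.

0.1088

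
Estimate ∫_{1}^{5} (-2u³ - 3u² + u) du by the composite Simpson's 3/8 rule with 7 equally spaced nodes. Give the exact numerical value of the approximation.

-424

h = (5 − 1)/6 = 0.666667.
Nodes u₀,…,u₆ = 1, 1.666667, 2.333333, 3, 3.666667, 4.333333, 5.
f(u) = -2u³ - 3u² + u: f₀=-4, f₁=-15.925926, f₂=-39.407407, f₃=-78, f₄=-135.259259, f₅=-214.740741, f₆=-320.
(3h/8)·[f₀ + 3f₁ + 3f₂ + 2f₃ + 3f₄ + 3f₅ + f₆] = 0.25·(-1696) = -424.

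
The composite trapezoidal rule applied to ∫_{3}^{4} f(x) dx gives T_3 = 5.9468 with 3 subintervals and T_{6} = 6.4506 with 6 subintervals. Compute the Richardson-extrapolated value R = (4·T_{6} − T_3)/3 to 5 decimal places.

6.61853

R = (4·T_{6} − T_3) / 3 = (4·6.4506 − 5.9468)/3 = (19.8556)/3 = 6.61853.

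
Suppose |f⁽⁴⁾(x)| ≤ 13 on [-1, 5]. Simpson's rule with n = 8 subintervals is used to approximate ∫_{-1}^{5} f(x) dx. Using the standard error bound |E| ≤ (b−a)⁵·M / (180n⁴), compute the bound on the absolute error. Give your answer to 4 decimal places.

0.1371

|E| ≤ (6)⁵·13 / (180·8⁴) = 101088/737280 = 0.1371.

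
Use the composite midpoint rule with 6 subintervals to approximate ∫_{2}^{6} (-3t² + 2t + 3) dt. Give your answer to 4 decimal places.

h = (6 − 2)/6 = 0.666667.
Midpoints m₁,…,m₆ = 2.333333, 3, 3.666667, 4.333333, 5, 5.666667.
f(m₁)=-8.666667, f(m₂)=-18, f(m₃)=-30, f(m₄)=-44.666667, f(m₅)=-62, f(m₆)=-82.
h·[f(m₁) + f(m₂) + f(m₃) + f(m₄) + f(m₅) + f(m₆)] = 0.666667·(-245.333333) = -163.5556.

-163.5556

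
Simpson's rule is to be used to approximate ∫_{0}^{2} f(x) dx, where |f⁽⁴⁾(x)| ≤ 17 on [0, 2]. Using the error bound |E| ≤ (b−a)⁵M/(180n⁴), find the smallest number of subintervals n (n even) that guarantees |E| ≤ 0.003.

Need 544/(180n⁴) ≤ 0.003.
n⁴ ≥ 544/(180·0.003) = 1007.41 ⇒ n ≥ 5.6338, so the smallest even n is 6. (n must be even for Simpson's rule.)

6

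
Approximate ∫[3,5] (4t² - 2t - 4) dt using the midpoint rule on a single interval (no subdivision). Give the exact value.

M = (b−a)·f(4) = 2·(52) = 104.

104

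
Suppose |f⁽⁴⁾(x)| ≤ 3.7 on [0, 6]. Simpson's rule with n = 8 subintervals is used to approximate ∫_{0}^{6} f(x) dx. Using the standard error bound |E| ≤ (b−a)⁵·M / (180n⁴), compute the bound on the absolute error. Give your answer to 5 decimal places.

|E| ≤ (6)⁵·3.7 / (180·8⁴) = 28771.2/737280 = 0.03902.

0.03902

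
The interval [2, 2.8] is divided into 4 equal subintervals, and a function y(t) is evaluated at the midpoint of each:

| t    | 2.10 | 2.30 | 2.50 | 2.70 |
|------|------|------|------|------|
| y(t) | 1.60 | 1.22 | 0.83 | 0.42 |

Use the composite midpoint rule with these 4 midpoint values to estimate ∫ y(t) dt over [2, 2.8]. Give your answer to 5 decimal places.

0.81400

h = 0.2, n = 4.
h·[y(m₁) + y(m₂) + y(m₃) + y(m₄)] = 0.2·(4.07) = 0.81400.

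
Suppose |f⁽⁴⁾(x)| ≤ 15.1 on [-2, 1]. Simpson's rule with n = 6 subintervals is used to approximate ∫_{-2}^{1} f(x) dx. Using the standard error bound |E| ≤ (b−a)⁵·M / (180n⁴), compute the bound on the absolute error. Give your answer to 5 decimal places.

0.01573

|E| ≤ (3)⁵·15.1 / (180·6⁴) = 3669.3/233280 = 0.01573.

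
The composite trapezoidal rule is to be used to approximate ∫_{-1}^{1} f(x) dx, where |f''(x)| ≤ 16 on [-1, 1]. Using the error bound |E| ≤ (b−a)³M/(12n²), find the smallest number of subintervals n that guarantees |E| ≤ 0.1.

Need 128/(12n²) ≤ 0.1.
n² ≥ 128/(12·0.1) = 106.667 ⇒ n ≥ 10.3280, so the smallest n is 11.

11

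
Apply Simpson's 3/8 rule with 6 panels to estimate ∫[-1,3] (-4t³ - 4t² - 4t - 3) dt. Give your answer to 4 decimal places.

-145.3333

h = (3 − (-1))/6 = 0.666667.
Nodes t₀,…,t₆ = -1, -0.333333, 0.333333, 1, 1.666667, 2.333333, 3.
f(t) = -4t³ - 4t² - 4t - 3: f₀=1, f₁=-1.962963, f₂=-4.925926, f₃=-15, f₄=-39.296296, f₅=-84.925926, f₆=-159.
(3h/8)·[f₀ + 3f₁ + 3f₂ + 2f₃ + 3f₄ + 3f₅ + f₆] = 0.25·(-581.333333) = -145.3333.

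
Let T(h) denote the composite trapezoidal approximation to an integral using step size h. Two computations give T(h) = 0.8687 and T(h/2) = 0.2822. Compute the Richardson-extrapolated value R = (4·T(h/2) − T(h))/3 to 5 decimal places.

0.08670

R = (4·T(h/2) − T(h)) / 3 = (4·0.2822 − 0.8687)/3 = (0.2601)/3 = 0.08670.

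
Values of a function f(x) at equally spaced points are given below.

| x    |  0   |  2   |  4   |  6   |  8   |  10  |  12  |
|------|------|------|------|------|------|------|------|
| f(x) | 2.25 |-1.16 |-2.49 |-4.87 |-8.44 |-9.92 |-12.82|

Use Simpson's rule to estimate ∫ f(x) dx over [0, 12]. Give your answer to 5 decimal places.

-64.15333

h = 2, n = 6.
(h/3)·[y₀ + 4y₁ + 2y₂ + 4y₃ + 2y₄ + 4y₅ + y₆] = 0.666667·(-96.23) = -64.15333.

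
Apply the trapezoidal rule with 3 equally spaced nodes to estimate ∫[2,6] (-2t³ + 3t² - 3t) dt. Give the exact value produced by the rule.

-536

h = (6 − 2)/2 = 2.
Nodes t₀,…,t₂ = 2, 4, 6.
f(t) = -2t³ + 3t² - 3t: f₀=-10, f₁=-92, f₂=-342.
(h/2)·[f₀ + 2f₁ + f₂] = 1·(-536) = -536.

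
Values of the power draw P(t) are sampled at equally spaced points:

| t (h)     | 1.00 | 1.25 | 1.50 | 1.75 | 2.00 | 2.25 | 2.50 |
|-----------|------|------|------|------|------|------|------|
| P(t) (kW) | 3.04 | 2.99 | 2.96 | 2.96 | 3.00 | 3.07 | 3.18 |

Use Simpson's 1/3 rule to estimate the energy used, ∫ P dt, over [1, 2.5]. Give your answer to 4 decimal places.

h = 0.25, n = 6.
(h/3)·[y₀ + 4y₁ + 2y₂ + 4y₃ + 2y₄ + 4y₅ + y₆] = 0.083333·(54.22) = 4.5183.

4.5183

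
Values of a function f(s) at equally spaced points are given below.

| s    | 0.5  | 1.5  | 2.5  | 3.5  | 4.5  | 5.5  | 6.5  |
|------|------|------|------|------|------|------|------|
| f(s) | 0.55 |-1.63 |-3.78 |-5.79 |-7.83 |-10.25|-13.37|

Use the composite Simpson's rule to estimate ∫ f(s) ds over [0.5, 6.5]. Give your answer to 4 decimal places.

-35.5733

h = 1, n = 6.
(h/3)·[y₀ + 4y₁ + 2y₂ + 4y₃ + 2y₄ + 4y₅ + y₆] = 0.333333·(-106.72) = -35.5733.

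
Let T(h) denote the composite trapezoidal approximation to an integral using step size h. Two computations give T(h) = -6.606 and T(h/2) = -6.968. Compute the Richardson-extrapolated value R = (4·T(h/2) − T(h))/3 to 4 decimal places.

-7.0887

R = (4·T(h/2) − T(h)) / 3 = (4·(-6.968) − (-6.606))/3 = (-21.266)/3 = -7.0887.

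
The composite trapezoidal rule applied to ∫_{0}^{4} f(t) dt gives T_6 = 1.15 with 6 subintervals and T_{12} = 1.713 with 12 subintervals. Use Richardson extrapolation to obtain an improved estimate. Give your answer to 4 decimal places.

R = (4·T_{12} − T_6) / 3 = (4·1.713 − 1.15)/3 = (5.702)/3 = 1.9007.

1.9007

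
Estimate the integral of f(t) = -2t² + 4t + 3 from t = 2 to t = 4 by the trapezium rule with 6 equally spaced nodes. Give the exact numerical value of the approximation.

h = (4 − 2)/5 = 0.4.
Nodes t₀,…,t₅ = 2, 2.4, 2.8, 3.2, 3.6, 4.
f(t) = -2t² + 4t + 3: f₀=3, f₁=1.08, f₂=-1.48, f₃=-4.68, f₄=-8.52, f₅=-13.
(h/2)·[f₀ + 2f₁ + 2f₂ + 2f₃ + 2f₄ + f₅] = 0.2·(-37.2) = -7.44.

-7.44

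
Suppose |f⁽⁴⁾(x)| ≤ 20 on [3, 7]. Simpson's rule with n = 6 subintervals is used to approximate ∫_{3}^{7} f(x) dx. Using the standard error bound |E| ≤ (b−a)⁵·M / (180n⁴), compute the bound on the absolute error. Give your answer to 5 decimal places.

|E| ≤ (4)⁵·20 / (180·6⁴) = 20480/233280 = 0.08779.

0.08779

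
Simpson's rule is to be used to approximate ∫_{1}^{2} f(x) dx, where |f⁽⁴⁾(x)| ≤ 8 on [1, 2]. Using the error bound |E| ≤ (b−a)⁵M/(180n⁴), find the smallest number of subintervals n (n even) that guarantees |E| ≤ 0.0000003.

Need 8/(180n⁴) ≤ 0.0000003.
n⁴ ≥ 8/(180·0.0000003) = 148148 ⇒ n ≥ 19.6189, so the smallest even n is 20. (n must be even for Simpson's rule.)

20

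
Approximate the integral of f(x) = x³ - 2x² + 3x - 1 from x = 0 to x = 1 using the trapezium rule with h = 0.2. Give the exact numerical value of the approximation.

0.08

h = (1 − 0)/5 = 0.2.
Nodes x₀,…,x₅ = 0, 0.2, 0.4, 0.6, 0.8, 1.
f(x) = x³ - 2x² + 3x - 1: f₀=-1, f₁=-0.472, f₂=-0.056, f₃=0.296, f₄=0.632, f₅=1.
(h/2)·[f₀ + 2f₁ + 2f₂ + 2f₃ + 2f₄ + f₅] = 0.1·(0.8) = 0.08.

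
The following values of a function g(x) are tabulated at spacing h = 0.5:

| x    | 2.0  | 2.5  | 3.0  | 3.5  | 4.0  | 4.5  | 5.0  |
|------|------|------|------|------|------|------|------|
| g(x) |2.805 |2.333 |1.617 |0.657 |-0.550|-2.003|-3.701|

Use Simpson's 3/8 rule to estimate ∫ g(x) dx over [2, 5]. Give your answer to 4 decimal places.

h = 0.5, n = 6.
(3h/8)·[y₀ + 3y₁ + 3y₂ + 2y₃ + 3y₄ + 3y₅ + y₆] = 0.1875·(4.609) = 0.8642.

0.8642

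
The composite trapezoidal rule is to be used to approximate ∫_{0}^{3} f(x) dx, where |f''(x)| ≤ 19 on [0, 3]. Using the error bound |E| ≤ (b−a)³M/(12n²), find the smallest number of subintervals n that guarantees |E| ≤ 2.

Need 513/(12n²) ≤ 2.
n² ≥ 513/(12·2) = 21.375 ⇒ n ≥ 4.6233, so the smallest n is 5.

5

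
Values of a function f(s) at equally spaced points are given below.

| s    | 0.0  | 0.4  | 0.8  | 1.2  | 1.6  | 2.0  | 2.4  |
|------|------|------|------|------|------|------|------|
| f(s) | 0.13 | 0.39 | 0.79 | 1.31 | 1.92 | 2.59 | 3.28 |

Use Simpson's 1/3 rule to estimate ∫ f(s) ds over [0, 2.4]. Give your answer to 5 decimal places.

h = 0.4, n = 6.
(h/3)·[y₀ + 4y₁ + 2y₂ + 4y₃ + 2y₄ + 4y₅ + y₆] = 0.133333·(25.99) = 3.46533.

3.46533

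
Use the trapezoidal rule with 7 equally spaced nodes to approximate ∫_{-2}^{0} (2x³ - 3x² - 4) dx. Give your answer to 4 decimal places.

-24.3333

h = (0 − (-2))/6 = 0.333333.
Nodes x₀,…,x₆ = -2, -1.666667, -1.333333, -1, -0.666667, -0.333333, 0.
f(x) = 2x³ - 3x² - 4: f₀=-32, f₁=-21.592593, f₂=-14.074074, f₃=-9, f₄=-5.925926, f₅=-4.407407, f₆=-4.
(h/2)·[f₀ + 2f₁ + 2f₂ + 2f₃ + 2f₄ + 2f₅ + f₆] = 0.166667·(-146) = -24.3333.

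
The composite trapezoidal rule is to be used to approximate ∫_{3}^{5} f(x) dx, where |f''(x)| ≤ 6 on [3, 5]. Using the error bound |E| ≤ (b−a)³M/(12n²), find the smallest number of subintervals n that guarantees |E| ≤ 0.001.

Need 48/(12n²) ≤ 0.001.
n² ≥ 48/(12·0.001) = 4000 ⇒ n ≥ 63.2456, so the smallest n is 64.

64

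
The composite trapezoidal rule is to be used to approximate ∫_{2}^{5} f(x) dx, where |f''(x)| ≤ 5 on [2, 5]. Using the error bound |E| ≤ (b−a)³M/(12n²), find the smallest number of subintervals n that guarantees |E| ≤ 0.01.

Need 135/(12n²) ≤ 0.01.
n² ≥ 135/(12·0.01) = 1125 ⇒ n ≥ 33.5410, so the smallest n is 34.

34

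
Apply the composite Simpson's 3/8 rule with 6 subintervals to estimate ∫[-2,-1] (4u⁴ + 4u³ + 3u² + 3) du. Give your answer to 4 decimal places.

19.8009

h = (-1 − (-2))/6 = 0.166667.
Nodes u₀,…,u₆ = -2, -1.833333, -1.666667, -1.5, -1.333333, -1.166667, -1.
f(u) = 4u⁴ + 4u³ + 3u² + 3: f₀=47, f₁=33.623457, f₂=23.679012, f₃=16.5, f₄=11.493827, f₅=8.141975, f₆=6.
(3h/8)·[f₀ + 3f₁ + 3f₂ + 2f₃ + 3f₄ + 3f₅ + f₆] = 0.0625·(316.814815) = 19.8009.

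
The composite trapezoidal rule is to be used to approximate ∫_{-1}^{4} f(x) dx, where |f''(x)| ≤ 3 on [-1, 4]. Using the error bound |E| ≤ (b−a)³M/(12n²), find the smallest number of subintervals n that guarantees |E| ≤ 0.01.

Need 375/(12n²) ≤ 0.01.
n² ≥ 375/(12·0.01) = 3125 ⇒ n ≥ 55.9017, so the smallest n is 56.

56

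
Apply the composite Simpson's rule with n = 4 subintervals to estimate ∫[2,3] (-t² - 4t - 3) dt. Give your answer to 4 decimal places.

h = (3 − 2)/4 = 0.25.
Nodes t₀,…,t₄ = 2, 2.25, 2.5, 2.75, 3.
f(t) = -t² - 4t - 3: f₀=-15, f₁=-17.0625, f₂=-19.25, f₃=-21.5625, f₄=-24.
(h/3)·[f₀ + 4f₁ + 2f₂ + 4f₃ + f₄] = 0.083333·(-232) = -19.3333.

-19.3333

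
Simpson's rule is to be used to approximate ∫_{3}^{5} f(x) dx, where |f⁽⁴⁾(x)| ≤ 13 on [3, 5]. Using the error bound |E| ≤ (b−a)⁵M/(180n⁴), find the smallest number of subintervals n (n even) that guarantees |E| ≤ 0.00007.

14

Need 416/(180n⁴) ≤ 0.00007.
n⁴ ≥ 416/(180·0.00007) = 33015.9 ⇒ n ≥ 13.4797, so the smallest even n is 14. (n must be even for Simpson's rule.)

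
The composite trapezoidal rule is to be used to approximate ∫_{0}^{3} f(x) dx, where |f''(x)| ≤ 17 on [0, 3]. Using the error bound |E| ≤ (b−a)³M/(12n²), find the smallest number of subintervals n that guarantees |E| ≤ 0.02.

Need 459/(12n²) ≤ 0.02.
n² ≥ 459/(12·0.02) = 1912.5 ⇒ n ≥ 43.7321, so the smallest n is 44.

44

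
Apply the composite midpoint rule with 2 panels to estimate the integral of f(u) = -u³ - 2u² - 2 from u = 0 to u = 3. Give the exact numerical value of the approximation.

h = (3 − 0)/2 = 1.5.
Midpoints m₁,…,m₂ = 0.75, 2.25.
f(m₁)=-3.546875, f(m₂)=-23.515625.
h·[f(m₁) + f(m₂)] = 1.5·(-27.0625) = -40.59375.

-40.59375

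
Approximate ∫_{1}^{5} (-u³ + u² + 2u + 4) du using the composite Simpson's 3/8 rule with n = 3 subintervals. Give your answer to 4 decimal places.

-74.6667

h = (5 − 1)/3 = 1.333333.
Nodes u₀,…,u₃ = 1, 2.333333, 3.666667, 5.
f(u) = -u³ + u² + 2u + 4: f₀=6, f₁=1.407407, f₂=-24.518519, f₃=-86.
(3h/8)·[f₀ + 3f₁ + 3f₂ + f₃] = 0.5·(-149.333333) = -74.6667.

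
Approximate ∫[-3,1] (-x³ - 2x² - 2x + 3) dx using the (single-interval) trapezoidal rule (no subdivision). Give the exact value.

T = (b−a)/2 · [f(-3) + f(1)] = 2·[18 + (-2)] = 32.

32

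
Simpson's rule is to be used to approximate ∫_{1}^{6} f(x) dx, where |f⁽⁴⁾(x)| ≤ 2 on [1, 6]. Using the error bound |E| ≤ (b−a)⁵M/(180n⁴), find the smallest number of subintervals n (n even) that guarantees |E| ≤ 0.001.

14

Need 6250/(180n⁴) ≤ 0.001.
n⁴ ≥ 6250/(180·0.001) = 34722.2 ⇒ n ≥ 13.6506, so the smallest even n is 14. (n must be even for Simpson's rule.)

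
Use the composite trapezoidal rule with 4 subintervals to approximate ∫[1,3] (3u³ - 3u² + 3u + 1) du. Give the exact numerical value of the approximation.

h = (3 − 1)/4 = 0.5.
Nodes u₀,…,u₄ = 1, 1.5, 2, 2.5, 3.
f(u) = 3u³ - 3u² + 3u + 1: f₀=4, f₁=8.875, f₂=19, f₃=36.625, f₄=64.
(h/2)·[f₀ + 2f₁ + 2f₂ + 2f₃ + f₄] = 0.25·(197) = 49.25.

49.25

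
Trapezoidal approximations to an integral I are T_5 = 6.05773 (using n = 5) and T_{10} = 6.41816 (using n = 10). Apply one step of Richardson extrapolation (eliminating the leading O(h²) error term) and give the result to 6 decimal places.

6.538303

R = (4·T_{10} − T_5) / 3 = (4·6.41816 − 6.05773)/3 = (19.61491)/3 = 6.538303.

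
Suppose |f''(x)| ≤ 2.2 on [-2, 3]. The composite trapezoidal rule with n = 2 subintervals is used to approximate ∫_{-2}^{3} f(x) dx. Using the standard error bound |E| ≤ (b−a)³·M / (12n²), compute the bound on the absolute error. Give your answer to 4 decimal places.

|E| ≤ (5)³·2.2 / (12·2²) = 275/48 = 5.7292.

5.7292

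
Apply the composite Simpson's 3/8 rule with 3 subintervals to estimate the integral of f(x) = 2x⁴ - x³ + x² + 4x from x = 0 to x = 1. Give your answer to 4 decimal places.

h = (1 − 0)/3 = 0.333333.
Nodes x₀,…,x₃ = 0, 0.333333, 0.666667, 1.
f(x) = 2x⁴ - x³ + x² + 4x: f₀=0, f₁=1.432099, f₂=3.209877, f₃=6.
(3h/8)·[f₀ + 3f₁ + 3f₂ + f₃] = 0.125·(19.925926) = 2.4907.

2.4907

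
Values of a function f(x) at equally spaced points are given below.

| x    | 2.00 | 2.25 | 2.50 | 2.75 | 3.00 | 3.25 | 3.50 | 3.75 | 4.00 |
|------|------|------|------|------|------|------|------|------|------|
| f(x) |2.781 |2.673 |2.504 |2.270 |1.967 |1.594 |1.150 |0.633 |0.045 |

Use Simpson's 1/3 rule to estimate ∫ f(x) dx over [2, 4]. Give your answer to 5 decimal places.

h = 0.25, n = 8.
(h/3)·[y₀ + 4y₁ + 2y₂ + 4y₃ + 2y₄ + 4y₅ + 2y₆ + 4y₇ + y₈] = 0.083333·(42.748) = 3.56233.

3.56233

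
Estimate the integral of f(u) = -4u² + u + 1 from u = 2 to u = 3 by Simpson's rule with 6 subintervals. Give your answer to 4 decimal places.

-21.8333

h = (3 − 2)/6 = 0.166667.
Nodes u₀,…,u₆ = 2, 2.166667, 2.333333, 2.5, 2.666667, 2.833333, 3.
f(u) = -4u² + u + 1: f₀=-13, f₁=-15.611111, f₂=-18.444444, f₃=-21.5, f₄=-24.777778, f₅=-28.277778, f₆=-32.
(h/3)·[f₀ + 4f₁ + 2f₂ + 4f₃ + 2f₄ + 4f₅ + f₆] = 0.055556·(-393) = -21.8333.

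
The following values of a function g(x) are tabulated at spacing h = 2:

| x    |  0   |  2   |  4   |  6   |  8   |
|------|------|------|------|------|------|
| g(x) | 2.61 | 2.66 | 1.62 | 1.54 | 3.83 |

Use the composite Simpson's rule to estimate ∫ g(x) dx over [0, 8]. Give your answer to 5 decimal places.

17.65333

h = 2, n = 4.
(h/3)·[y₀ + 4y₁ + 2y₂ + 4y₃ + y₄] = 0.666667·(26.48) = 17.65333.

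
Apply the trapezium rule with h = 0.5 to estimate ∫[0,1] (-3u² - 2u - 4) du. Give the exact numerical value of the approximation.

-6.125

h = (1 − 0)/2 = 0.5.
Nodes u₀,…,u₂ = 0, 0.5, 1.
f(u) = -3u² - 2u - 4: f₀=-4, f₁=-5.75, f₂=-9.
(h/2)·[f₀ + 2f₁ + f₂] = 0.25·(-24.5) = -6.125.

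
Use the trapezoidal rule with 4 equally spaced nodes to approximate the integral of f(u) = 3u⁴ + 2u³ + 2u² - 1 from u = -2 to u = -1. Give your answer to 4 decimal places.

h = (-1 − (-2))/3 = 0.333333.
Nodes u₀,…,u₃ = -2, -1.666667, -1.333333, -1.
f(u) = 3u⁴ + 2u³ + 2u² - 1: f₀=39, f₁=18.444444, f₂=7.296296, f₃=2.
(h/2)·[f₀ + 2f₁ + 2f₂ + f₃] = 0.166667·(92.481481) = 15.4136.

15.4136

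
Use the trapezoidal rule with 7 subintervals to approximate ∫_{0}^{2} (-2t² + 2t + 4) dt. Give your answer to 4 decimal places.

6.6122

h = (2 − 0)/7 = 0.285714.
Nodes t₀,…,t₇ = 0, 0.285714, 0.571429, 0.857143, 1.142857, 1.428571, 1.714286, 2.
f(t) = -2t² + 2t + 4: f₀=4, f₁=4.408163, f₂=4.489796, f₃=4.244898, f₄=3.673469, f₅=2.775510, f₆=1.551020, f₇=0.
(h/2)·[f₀ + 2f₁ + 2f₂ + 2f₃ + 2f₄ + 2f₅ + 2f₆ + f₇] = 0.142857·(46.285714) = 6.6122.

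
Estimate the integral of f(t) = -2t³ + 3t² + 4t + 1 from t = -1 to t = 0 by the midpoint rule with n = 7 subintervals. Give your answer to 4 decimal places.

0.4898

h = (0 − (-1))/7 = 0.142857.
Midpoints m₁,…,m₇ = -0.928571, -0.785714, -0.642857, -0.5, -0.357143, -0.214286, -0.071429.
f(m₁)=1.473761, f(m₂)=0.679300, f(m₃)=0.199708, f(m₄)=0, f(m₅)=0.045190, f(m₆)=0.300292, f(m₇)=0.730321.
h·[f(m₁) + f(m₂) + f(m₃) + f(m₄) + f(m₅) + f(m₆) + f(m₇)] = 0.142857·(3.428571) = 0.4898.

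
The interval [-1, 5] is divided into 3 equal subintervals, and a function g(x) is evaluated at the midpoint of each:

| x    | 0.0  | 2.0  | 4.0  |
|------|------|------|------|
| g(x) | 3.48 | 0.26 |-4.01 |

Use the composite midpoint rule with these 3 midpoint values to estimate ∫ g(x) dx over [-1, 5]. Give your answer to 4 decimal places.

-0.5400

h = 2, n = 3.
h·[y(m₁) + y(m₂) + y(m₃)] = 2·(-0.27) = -0.5400.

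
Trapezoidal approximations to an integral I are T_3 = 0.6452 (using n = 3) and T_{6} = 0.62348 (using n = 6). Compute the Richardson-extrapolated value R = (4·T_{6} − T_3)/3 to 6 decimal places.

R = (4·T_{6} − T_3) / 3 = (4·0.62348 − 0.6452)/3 = (1.84872)/3 = 0.616240.

0.616240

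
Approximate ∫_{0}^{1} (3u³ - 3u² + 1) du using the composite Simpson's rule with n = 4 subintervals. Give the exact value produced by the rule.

h = (1 − 0)/4 = 0.25.
Nodes u₀,…,u₄ = 0, 0.25, 0.5, 0.75, 1.
f(u) = 3u³ - 3u² + 1: f₀=1, f₁=0.859375, f₂=0.625, f₃=0.578125, f₄=1.
(h/3)·[f₀ + 4f₁ + 2f₂ + 4f₃ + f₄] = 0.083333·(9) = 0.75.

0.75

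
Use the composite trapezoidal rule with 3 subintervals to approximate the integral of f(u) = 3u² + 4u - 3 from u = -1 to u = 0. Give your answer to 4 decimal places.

h = (0 − (-1))/3 = 0.333333.
Nodes u₀,…,u₃ = -1, -0.666667, -0.333333, 0.
f(u) = 3u² + 4u - 3: f₀=-4, f₁=-4.333333, f₂=-4, f₃=-3.
(h/2)·[f₀ + 2f₁ + 2f₂ + f₃] = 0.166667·(-23.666667) = -3.9444.

-3.9444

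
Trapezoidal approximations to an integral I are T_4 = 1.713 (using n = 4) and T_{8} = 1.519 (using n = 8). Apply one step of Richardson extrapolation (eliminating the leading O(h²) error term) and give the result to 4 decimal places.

1.4543

R = (4·T_{8} − T_4) / 3 = (4·1.519 − 1.713)/3 = (4.363)/3 = 1.4543.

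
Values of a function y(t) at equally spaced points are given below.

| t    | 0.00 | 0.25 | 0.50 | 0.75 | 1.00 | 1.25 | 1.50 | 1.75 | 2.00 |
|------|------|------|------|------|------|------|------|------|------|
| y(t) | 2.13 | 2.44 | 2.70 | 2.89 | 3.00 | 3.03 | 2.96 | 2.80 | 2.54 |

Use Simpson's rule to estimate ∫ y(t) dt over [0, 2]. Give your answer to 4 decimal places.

h = 0.25, n = 8.
(h/3)·[y₀ + 4y₁ + 2y₂ + 4y₃ + 2y₄ + 4y₅ + 2y₆ + 4y₇ + y₈] = 0.083333·(66.63) = 5.5525.

5.5525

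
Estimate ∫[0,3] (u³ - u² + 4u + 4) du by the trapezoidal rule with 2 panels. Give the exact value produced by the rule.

h = (3 − 0)/2 = 1.5.
Nodes u₀,…,u₂ = 0, 1.5, 3.
f(u) = u³ - u² + 4u + 4: f₀=4, f₁=11.125, f₂=34.
(h/2)·[f₀ + 2f₁ + f₂] = 0.75·(60.25) = 45.1875.

45.1875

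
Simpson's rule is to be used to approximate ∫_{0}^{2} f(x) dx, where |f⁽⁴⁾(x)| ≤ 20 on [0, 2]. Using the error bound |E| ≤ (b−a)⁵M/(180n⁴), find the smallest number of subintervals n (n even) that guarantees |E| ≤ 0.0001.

Need 640/(180n⁴) ≤ 0.0001.
n⁴ ≥ 640/(180·0.0001) = 35555.6 ⇒ n ≥ 13.7318, so the smallest even n is 14. (n must be even for Simpson's rule.)

14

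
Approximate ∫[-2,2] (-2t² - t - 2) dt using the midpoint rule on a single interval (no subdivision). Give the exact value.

M = (b−a)·f(0) = 4·(-2) = -8.

-8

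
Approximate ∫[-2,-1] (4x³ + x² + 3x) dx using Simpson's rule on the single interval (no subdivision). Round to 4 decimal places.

S = (b−a)/6 · [f(-2) + 4f(-1.5) + f(-1)] = 0.166667·[(-34) + 4·(-15.75) + (-6)] = -17.1667.

-17.1667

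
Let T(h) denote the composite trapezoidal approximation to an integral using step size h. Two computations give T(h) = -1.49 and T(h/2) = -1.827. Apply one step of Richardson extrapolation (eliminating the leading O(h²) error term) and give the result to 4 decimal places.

R = (4·T(h/2) − T(h)) / 3 = (4·(-1.827) − (-1.49))/3 = (-5.818)/3 = -1.9393.

-1.9393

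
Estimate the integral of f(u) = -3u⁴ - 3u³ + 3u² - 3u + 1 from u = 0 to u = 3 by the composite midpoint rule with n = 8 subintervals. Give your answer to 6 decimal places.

h = (3 − 0)/8 = 0.375.
Midpoints m₁,…,m₈ = 0.1875, 0.5625, 0.9375, 1.3125, 1.6875, 2.0625, 2.4375, 2.8125.
f(m₁)=0.5194854736328125, f(m₂)=-0.5725555419921875, f(m₃)=-3.9651336669921875, f(m₄)=-13.4551239013671875, f(m₅)=-34.2632293701171875, f(m₆)=-73.0339813232421875, f(m₇)=-137.8357391357421875, f(m₈)=-238.1606903076171875.
h·[f(m₁) + f(m₂) + f(m₃) + f(m₄) + f(m₅) + f(m₆) + f(m₇) + f(m₈)] = 0.375·(-500.7669677734375) = -187.787613.

-187.787613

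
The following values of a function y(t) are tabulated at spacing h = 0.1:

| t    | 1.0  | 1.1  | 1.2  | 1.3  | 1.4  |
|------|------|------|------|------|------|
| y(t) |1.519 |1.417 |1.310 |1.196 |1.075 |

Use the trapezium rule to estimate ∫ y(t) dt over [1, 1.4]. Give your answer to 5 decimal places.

h = 0.1, n = 4.
(h/2)·[y₀ + 2y₁ + 2y₂ + 2y₃ + y₄] = 0.05·(10.440) = 0.52200.

0.52200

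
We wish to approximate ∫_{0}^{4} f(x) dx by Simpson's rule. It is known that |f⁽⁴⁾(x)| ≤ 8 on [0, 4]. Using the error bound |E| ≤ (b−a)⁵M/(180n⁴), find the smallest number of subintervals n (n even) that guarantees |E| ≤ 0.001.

Need 8192/(180n⁴) ≤ 0.001.
n⁴ ≥ 8192/(180·0.001) = 45511.1 ⇒ n ≥ 14.6059, so the smallest even n is 16. (n must be even for Simpson's rule.)

16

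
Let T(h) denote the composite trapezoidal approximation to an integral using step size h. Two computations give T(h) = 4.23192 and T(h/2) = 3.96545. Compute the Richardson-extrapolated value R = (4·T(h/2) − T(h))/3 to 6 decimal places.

3.876627

R = (4·T(h/2) − T(h)) / 3 = (4·3.96545 − 4.23192)/3 = (11.62988)/3 = 3.876627.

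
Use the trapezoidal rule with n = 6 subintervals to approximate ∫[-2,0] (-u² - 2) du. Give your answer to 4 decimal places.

h = (0 − (-2))/6 = 0.333333.
Nodes u₀,…,u₆ = -2, -1.666667, -1.333333, -1, -0.666667, -0.333333, 0.
f(u) = -u² - 2: f₀=-6, f₁=-4.777778, f₂=-3.777778, f₃=-3, f₄=-2.444444, f₅=-2.111111, f₆=-2.
(h/2)·[f₀ + 2f₁ + 2f₂ + 2f₃ + 2f₄ + 2f₅ + f₆] = 0.166667·(-40.222222) = -6.7037.

-6.7037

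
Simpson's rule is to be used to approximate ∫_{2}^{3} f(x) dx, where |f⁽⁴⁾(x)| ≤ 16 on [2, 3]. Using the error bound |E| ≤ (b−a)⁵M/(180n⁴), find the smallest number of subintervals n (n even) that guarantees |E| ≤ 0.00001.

10

Need 16/(180n⁴) ≤ 0.00001.
n⁴ ≥ 16/(180·0.00001) = 8888.89 ⇒ n ≥ 9.7098, so the smallest even n is 10. (n must be even for Simpson's rule.)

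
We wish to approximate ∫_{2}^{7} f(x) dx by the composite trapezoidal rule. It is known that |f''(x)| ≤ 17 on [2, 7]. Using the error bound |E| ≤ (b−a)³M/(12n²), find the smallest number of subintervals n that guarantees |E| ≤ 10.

5

Need 2125/(12n²) ≤ 10.
n² ≥ 2125/(12·10) = 17.7083 ⇒ n ≥ 4.2081, so the smallest n is 5.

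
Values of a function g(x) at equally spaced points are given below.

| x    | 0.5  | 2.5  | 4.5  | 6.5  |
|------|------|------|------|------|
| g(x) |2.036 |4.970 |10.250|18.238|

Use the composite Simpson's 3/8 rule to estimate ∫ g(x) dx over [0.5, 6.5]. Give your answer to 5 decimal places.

h = 2, n = 3.
(3h/8)·[y₀ + 3y₁ + 3y₂ + y₃] = 0.75·(65.934) = 49.45050.

49.45050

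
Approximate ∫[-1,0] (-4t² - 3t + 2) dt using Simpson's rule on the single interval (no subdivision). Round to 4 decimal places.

2.1667

S = (b−a)/6 · [f(-1) + 4f(-0.5) + f(0)] = 0.166667·[1 + 4·2.5 + 2] = 2.1667.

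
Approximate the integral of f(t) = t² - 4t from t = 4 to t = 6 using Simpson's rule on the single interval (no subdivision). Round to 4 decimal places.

10.6667

S = (b−a)/6 · [f(4) + 4f(5) + f(6)] = 0.333333·[0 + 4·5 + 12] = 10.6667.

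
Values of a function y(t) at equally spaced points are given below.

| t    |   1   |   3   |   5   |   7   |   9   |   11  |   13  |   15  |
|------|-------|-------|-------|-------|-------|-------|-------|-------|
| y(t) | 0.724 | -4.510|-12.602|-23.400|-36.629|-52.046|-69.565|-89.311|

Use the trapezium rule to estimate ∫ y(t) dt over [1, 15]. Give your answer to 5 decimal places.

h = 2, n = 7.
(h/2)·[y₀ + 2y₁ + 2y₂ + 2y₃ + 2y₄ + 2y₅ + 2y₆ + y₇] = 1·(-486.091) = -486.09100.

-486.09100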